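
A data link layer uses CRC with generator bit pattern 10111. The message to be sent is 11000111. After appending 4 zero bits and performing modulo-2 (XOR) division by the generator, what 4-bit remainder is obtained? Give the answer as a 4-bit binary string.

1101

Append 4 zeros: 110001110000. Divide by 10111 (XOR where the leading bit is 1):
  pos 0: 11000 XOR 10111 = 01111
  pos 1: 11111 XOR 10111 = 01000
  pos 2: 10001 XOR 10111 = 00110
  pos 4: 11010 XOR 10111 = 01101
  pos 5: 11010 XOR 10111 = 01101
  pos 6: 11010 XOR 10111 = 01101
  pos 7: 11010 XOR 10111 = 01101
Remainder (last 4 bits) = 1101. This is the CRC / FCS.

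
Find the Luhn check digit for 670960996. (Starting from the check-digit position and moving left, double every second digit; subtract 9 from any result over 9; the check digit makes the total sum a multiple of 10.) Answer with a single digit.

7

Partial digits right→left: 6 9 9 0 6 9 0 7 6
Double every second digit counting from the check-digit position (so the 1st, 3rd, 5th, ... of the partial from the right).
  doubled (with −9 where >9): 3 9 3 0 3 → sum 18
  kept as-is: 9 0 9 7 → sum 25
Total = 18 + 25 = 43.
Check digit = (10 − (43 mod 10)) mod 10 = 7.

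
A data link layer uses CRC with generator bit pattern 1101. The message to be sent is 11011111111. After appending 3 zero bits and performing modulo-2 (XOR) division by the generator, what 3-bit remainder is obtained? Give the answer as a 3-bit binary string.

Append 3 zeros: 11011111111000. Divide by 1101 (XOR where the leading bit is 1):
  pos 0: 1101 XOR 1101 = 0000
  pos 4: 1111 XOR 1101 = 0010
  pos 6: 1011 XOR 1101 = 0110
  pos 7: 1101 XOR 1101 = 0000
Remainder (last 3 bits) = 000. This is the CRC / FCS.

000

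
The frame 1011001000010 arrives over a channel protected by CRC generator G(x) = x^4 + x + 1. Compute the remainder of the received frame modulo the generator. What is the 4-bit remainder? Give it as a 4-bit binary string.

1100

Modulo-2 division of 1011001000010 by 10011:
  pos 0: 10110 XOR 10011 = 00101
  pos 2: 10101 XOR 10011 = 00110
  pos 4: 11000 XOR 10011 = 01011
  pos 5: 10110 XOR 10011 = 00101
  pos 7: 10101 XOR 10011 = 00110
Remainder = 1100 (nonzero — an error is detected).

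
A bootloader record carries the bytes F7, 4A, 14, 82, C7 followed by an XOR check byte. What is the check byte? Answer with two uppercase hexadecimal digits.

EC

XOR the bytes together:
  start with 0xF7
  0xF7 ⊕ 0x4A = 0xBD
  0xBD ⊕ 0x14 = 0xA9
  0xA9 ⊕ 0x82 = 0x2B
  0x2B ⊕ 0xC7 = 0xEC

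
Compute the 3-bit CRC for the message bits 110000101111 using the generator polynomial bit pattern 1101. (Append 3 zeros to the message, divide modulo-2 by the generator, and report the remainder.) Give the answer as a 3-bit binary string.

Append 3 zeros: 110000101111000. Divide by 1101 (XOR where the leading bit is 1):
  pos 0: 1100 XOR 1101 = 0001
  pos 3: 1001 XOR 1101 = 0100
  pos 4: 1000 XOR 1101 = 0101
  pos 5: 1011 XOR 1101 = 0110
  pos 6: 1101 XOR 1101 = 0000
  pos 10: 1100 XOR 1101 = 0001
Remainder (last 3 bits) = 010. This is the CRC / FCS.

010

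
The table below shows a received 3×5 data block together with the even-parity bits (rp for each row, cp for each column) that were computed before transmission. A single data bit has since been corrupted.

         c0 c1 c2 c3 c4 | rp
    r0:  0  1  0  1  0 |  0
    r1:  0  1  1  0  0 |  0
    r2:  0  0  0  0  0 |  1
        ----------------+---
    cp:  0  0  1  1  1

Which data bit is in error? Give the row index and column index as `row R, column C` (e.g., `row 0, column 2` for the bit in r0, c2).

row 2, column 4

Recompute each row's even parity and compare to rp:
  r0: data parity 0, sent rp 0 → ok
  r1: data parity 0, sent rp 0 → ok
  r2: data parity 0, sent rp 1 → mismatch
Recompute each column's even parity and compare to cp:
  c0: data parity 0, sent cp 0 → ok
  c1: data parity 0, sent cp 0 → ok
  c2: data parity 1, sent cp 1 → ok
  c3: data parity 1, sent cp 1 → ok
  c4: data parity 0, sent cp 1 → mismatch
Exactly one row (r2) and one column (c4) fail → the flipped bit is at their intersection.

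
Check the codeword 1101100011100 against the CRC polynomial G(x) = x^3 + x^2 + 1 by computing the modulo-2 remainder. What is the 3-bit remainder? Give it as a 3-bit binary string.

Modulo-2 division of 1101100011100 by 1101:
  pos 0: 1101 XOR 1101 = 0000
  pos 4: 1000 XOR 1101 = 0101
  pos 5: 1011 XOR 1101 = 0110
  pos 6: 1101 XOR 1101 = 0000
Remainder = 100 (nonzero — an error is detected).

100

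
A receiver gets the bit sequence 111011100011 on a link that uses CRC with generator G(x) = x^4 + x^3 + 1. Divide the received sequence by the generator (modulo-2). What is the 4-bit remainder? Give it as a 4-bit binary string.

Modulo-2 division of 111011100011 by 11001:
  pos 0: 11101 XOR 11001 = 00100
  pos 2: 10011 XOR 11001 = 01010
  pos 3: 10100 XOR 11001 = 01101
  pos 4: 11010 XOR 11001 = 00011
  pos 7: 11011 XOR 11001 = 00010
Remainder = 0010 (nonzero — an error is detected).

0010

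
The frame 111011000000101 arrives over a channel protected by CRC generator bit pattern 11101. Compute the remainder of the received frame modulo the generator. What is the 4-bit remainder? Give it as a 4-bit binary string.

Modulo-2 division of 111011000000101 by 11101:
  pos 0: 11101 XOR 11101 = 00000
  pos 5: 10000 XOR 11101 = 01101
  pos 6: 11010 XOR 11101 = 00111
  pos 8: 11101 XOR 11101 = 00000
Remainder = 0001 (nonzero — an error is detected).

0001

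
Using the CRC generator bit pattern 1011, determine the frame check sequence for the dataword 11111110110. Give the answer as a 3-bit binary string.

001

Append 3 zeros: 11111110110000. Divide by 1011 (XOR where the leading bit is 1):
  pos 0: 1111 XOR 1011 = 0100
  pos 1: 1001 XOR 1011 = 0010
  pos 3: 1011 XOR 1011 = 0000
  pos 8: 1100 XOR 1011 = 0111
  pos 9: 1110 XOR 1011 = 0101
  pos 10: 1010 XOR 1011 = 0001
Remainder (last 3 bits) = 001. This is the CRC / FCS.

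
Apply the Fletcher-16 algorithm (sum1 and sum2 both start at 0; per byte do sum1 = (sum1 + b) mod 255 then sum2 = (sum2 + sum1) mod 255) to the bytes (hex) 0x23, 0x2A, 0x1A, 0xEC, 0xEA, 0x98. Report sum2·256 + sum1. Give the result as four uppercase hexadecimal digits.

Running sums (mod 255):
  after byte 0 (0x23): sum1=35, sum2=35
  after byte 1 (0x2A): sum1=77, sum2=112
  after byte 2 (0x1A): sum1=103, sum2=215
  after byte 3 (0xEC): sum1=84, sum2=44
  after byte 4 (0xEA): sum1=63, sum2=107
  after byte 5 (0x98): sum1=215, sum2=67
Checksum = sum2·256 + sum1 = 67·256 + 215 = 17367 = 0x43D7.

43D7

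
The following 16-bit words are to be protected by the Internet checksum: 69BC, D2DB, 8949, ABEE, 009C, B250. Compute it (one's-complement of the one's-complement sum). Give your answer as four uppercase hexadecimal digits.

DB42

One's-complement addition (fold any carry out of bit 15 back into bit 0):
  0x69BC + 0xD2DB = 0x13C97 → wrap carry → 0x3C98
  0x3C98 + 0x8949 = 0x0C5E1
  0xC5E1 + 0xABEE = 0x171CF → wrap carry → 0x71D0
  0x71D0 + 0x009C = 0x0726C
  0x726C + 0xB250 = 0x124BC → wrap carry → 0x24BD
One's-complement sum = 0x24BD.
Checksum = ~0x24BD & 0xFFFF = 0xDB42.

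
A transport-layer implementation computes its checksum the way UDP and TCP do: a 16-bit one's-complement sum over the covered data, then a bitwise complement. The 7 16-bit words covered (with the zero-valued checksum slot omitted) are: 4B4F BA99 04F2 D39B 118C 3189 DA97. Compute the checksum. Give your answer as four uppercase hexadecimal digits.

03DC

One's-complement addition (fold any carry out of bit 15 back into bit 0):
  0x4B4F + 0xBA99 = 0x105E8 → wrap carry → 0x05E9
  0x05E9 + 0x04F2 = 0x00ADB
  0x0ADB + 0xD39B = 0x0DE76
  0xDE76 + 0x118C = 0x0F002
  0xF002 + 0x3189 = 0x1218B → wrap carry → 0x218C
  0x218C + 0xDA97 = 0x0FC23
One's-complement sum = 0xFC23.
Checksum = ~0xFC23 & 0xFFFF = 0x03DC.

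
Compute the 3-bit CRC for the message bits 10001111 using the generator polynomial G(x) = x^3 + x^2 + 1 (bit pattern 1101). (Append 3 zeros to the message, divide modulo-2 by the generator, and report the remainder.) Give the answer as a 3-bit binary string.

Append 3 zeros: 10001111000. Divide by 1101 (XOR where the leading bit is 1):
  pos 0: 1000 XOR 1101 = 0101
  pos 1: 1011 XOR 1101 = 0110
  pos 2: 1101 XOR 1101 = 0000
  pos 6: 1100 XOR 1101 = 0001
Remainder (last 3 bits) = 010. This is the CRC / FCS.

010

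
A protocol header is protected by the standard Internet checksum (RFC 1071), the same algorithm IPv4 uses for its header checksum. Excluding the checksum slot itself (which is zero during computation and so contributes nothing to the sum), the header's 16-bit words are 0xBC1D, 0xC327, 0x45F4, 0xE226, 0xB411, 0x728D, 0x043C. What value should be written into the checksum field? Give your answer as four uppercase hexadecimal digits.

One's-complement addition (fold any carry out of bit 15 back into bit 0):
  0xBC1D + 0xC327 = 0x17F44 → wrap carry → 0x7F45
  0x7F45 + 0x45F4 = 0x0C539
  0xC539 + 0xE226 = 0x1A75F → wrap carry → 0xA760
  0xA760 + 0xB411 = 0x15B71 → wrap carry → 0x5B72
  0x5B72 + 0x728D = 0x0CDFF
  0xCDFF + 0x043C = 0x0D23B
One's-complement sum = 0xD23B.
Checksum = ~0xD23B & 0xFFFF = 0x2DC4.

2DC4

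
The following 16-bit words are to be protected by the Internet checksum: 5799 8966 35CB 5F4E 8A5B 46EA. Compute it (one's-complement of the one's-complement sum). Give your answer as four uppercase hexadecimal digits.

One's-complement addition (fold any carry out of bit 15 back into bit 0):
  0x5799 + 0x8966 = 0x0E0FF
  0xE0FF + 0x35CB = 0x116CA → wrap carry → 0x16CB
  0x16CB + 0x5F4E = 0x07619
  0x7619 + 0x8A5B = 0x10074 → wrap carry → 0x0075
  0x0075 + 0x46EA = 0x0475F
One's-complement sum = 0x475F.
Checksum = ~0x475F & 0xFFFF = 0xB8A0.

B8A0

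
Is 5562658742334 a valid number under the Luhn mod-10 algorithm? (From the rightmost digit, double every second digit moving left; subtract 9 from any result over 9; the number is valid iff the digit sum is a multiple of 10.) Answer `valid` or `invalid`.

invalid

From the right, keep odd positions and double even positions (subtract 9 from any doubled value over 9):
  doubled (positions 2,4,...): 6 4 5 1 4 1 → sum 21
  kept (positions 1,3,...): 4 3 4 8 6 6 5 → sum 36
Total = 57.
57 mod 10 = 7, so the number is invalid.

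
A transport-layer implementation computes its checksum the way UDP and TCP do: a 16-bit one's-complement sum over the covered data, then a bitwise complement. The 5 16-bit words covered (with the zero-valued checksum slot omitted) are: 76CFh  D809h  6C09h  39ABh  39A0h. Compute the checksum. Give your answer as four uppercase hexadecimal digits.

One's-complement addition (fold any carry out of bit 15 back into bit 0):
  0x76CF + 0xD809 = 0x14ED8 → wrap carry → 0x4ED9
  0x4ED9 + 0x6C09 = 0x0BAE2
  0xBAE2 + 0x39AB = 0x0F48D
  0xF48D + 0x39A0 = 0x12E2D → wrap carry → 0x2E2E
One's-complement sum = 0x2E2E.
Checksum = ~0x2E2E & 0xFFFF = 0xD1D1.

D1D1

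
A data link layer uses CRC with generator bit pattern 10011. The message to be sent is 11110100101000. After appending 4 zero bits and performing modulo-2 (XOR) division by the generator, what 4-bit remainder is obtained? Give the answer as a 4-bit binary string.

Append 4 zeros: 111101001010000000. Divide by 10011 (XOR where the leading bit is 1):
  pos 0: 11110 XOR 10011 = 01101
  pos 1: 11011 XOR 10011 = 01000
  pos 2: 10000 XOR 10011 = 00011
  pos 5: 11010 XOR 10011 = 01001
  pos 6: 10011 XOR 10011 = 00000
Remainder (last 4 bits) = 0000. This is the CRC / FCS.

0000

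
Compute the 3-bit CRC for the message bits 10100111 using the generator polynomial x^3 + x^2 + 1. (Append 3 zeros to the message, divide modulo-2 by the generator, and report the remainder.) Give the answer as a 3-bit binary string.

Append 3 zeros: 10100111000. Divide by 1101 (XOR where the leading bit is 1):
  pos 0: 1010 XOR 1101 = 0111
  pos 1: 1110 XOR 1101 = 0011
  pos 3: 1111 XOR 1101 = 0010
  pos 5: 1010 XOR 1101 = 0111
  pos 6: 1110 XOR 1101 = 0011
Remainder (last 3 bits) = 110. This is the CRC / FCS.

110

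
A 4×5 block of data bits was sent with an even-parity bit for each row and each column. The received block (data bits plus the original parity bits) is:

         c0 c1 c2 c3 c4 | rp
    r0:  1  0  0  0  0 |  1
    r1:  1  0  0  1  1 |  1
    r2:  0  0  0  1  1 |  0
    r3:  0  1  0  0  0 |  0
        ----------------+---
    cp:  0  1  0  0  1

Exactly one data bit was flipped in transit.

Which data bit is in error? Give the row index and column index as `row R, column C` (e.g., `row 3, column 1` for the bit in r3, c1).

row 3, column 4

Recompute each row's even parity and compare to rp:
  r0: data parity 1, sent rp 1 → ok
  r1: data parity 1, sent rp 1 → ok
  r2: data parity 0, sent rp 0 → ok
  r3: data parity 1, sent rp 0 → mismatch
Recompute each column's even parity and compare to cp:
  c0: data parity 0, sent cp 0 → ok
  c1: data parity 1, sent cp 1 → ok
  c2: data parity 0, sent cp 0 → ok
  c3: data parity 0, sent cp 0 → ok
  c4: data parity 0, sent cp 1 → mismatch
Exactly one row (r3) and one column (c4) fail → the flipped bit is at their intersection.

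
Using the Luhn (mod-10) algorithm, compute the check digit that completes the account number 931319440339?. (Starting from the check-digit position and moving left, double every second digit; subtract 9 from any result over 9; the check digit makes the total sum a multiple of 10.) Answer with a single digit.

8

Partial digits right→left: 9 3 3 0 4 4 9 1 3 1 3 9
Double every second digit counting from the check-digit position (so the 1st, 3rd, 5th, ... of the partial from the right).
  doubled (with −9 where >9): 9 6 8 9 6 6 → sum 44
  kept as-is: 3 0 4 1 1 9 → sum 18
Total = 44 + 18 = 62.
Check digit = (10 − (62 mod 10)) mod 10 = 8.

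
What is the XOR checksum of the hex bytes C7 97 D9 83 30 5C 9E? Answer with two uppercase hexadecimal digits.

XOR the bytes together:
  start with 0xC7
  0xC7 ⊕ 0x97 = 0x50
  0x50 ⊕ 0xD9 = 0x89
  0x89 ⊕ 0x83 = 0x0A
  0x0A ⊕ 0x30 = 0x3A
  0x3A ⊕ 0x5C = 0x66
  0x66 ⊕ 0x9E = 0xF8

F8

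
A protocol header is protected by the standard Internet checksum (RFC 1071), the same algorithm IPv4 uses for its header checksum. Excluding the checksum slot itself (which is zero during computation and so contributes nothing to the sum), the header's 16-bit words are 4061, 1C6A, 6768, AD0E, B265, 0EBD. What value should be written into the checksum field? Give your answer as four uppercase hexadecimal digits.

CD9A

One's-complement addition (fold any carry out of bit 15 back into bit 0):
  0x4061 + 0x1C6A = 0x05CCB
  0x5CCB + 0x6768 = 0x0C433
  0xC433 + 0xAD0E = 0x17141 → wrap carry → 0x7142
  0x7142 + 0xB265 = 0x123A7 → wrap carry → 0x23A8
  0x23A8 + 0x0EBD = 0x03265
One's-complement sum = 0x3265.
Checksum = ~0x3265 & 0xFFFF = 0xCD9A.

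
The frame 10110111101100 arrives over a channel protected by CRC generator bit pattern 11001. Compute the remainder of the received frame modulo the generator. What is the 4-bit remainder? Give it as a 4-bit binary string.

Modulo-2 division of 10110111101100 by 11001:
  pos 0: 10110 XOR 11001 = 01111
  pos 1: 11111 XOR 11001 = 00110
  pos 3: 11011 XOR 11001 = 00010
  pos 6: 10101 XOR 11001 = 01100
  pos 7: 11001 XOR 11001 = 00000
Remainder = 0000 (zero — the frame passes the CRC check).

0000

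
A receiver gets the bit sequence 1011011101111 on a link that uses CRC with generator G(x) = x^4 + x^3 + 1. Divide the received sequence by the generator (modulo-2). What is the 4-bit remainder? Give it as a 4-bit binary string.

0000

Modulo-2 division of 1011011101111 by 11001:
  pos 0: 10110 XOR 11001 = 01111
  pos 1: 11111 XOR 11001 = 00110
  pos 3: 11011 XOR 11001 = 00010
  pos 6: 10011 XOR 11001 = 01010
  pos 7: 10101 XOR 11001 = 01100
  pos 8: 11001 XOR 11001 = 00000
Remainder = 0000 (zero — the frame passes the CRC check).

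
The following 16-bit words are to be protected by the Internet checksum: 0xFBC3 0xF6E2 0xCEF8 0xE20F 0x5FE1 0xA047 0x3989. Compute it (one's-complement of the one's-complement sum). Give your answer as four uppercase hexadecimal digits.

One's-complement addition (fold any carry out of bit 15 back into bit 0):
  0xFBC3 + 0xF6E2 = 0x1F2A5 → wrap carry → 0xF2A6
  0xF2A6 + 0xCEF8 = 0x1C19E → wrap carry → 0xC19F
  0xC19F + 0xE20F = 0x1A3AE → wrap carry → 0xA3AF
  0xA3AF + 0x5FE1 = 0x10390 → wrap carry → 0x0391
  0x0391 + 0xA047 = 0x0A3D8
  0xA3D8 + 0x3989 = 0x0DD61
One's-complement sum = 0xDD61.
Checksum = ~0xDD61 & 0xFFFF = 0x229E.

229E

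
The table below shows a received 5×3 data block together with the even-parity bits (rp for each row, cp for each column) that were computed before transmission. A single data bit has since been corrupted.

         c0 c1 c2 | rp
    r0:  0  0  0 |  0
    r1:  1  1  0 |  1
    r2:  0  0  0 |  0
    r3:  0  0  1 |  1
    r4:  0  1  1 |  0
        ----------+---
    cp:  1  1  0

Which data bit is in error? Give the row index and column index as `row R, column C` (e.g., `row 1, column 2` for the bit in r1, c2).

Recompute each row's even parity and compare to rp:
  r0: data parity 0, sent rp 0 → ok
  r1: data parity 0, sent rp 1 → mismatch
  r2: data parity 0, sent rp 0 → ok
  r3: data parity 1, sent rp 1 → ok
  r4: data parity 0, sent rp 0 → ok
Recompute each column's even parity and compare to cp:
  c0: data parity 1, sent cp 1 → ok
  c1: data parity 0, sent cp 1 → mismatch
  c2: data parity 0, sent cp 0 → ok
Exactly one row (r1) and one column (c1) fail → the flipped bit is at their intersection.

row 1, column 1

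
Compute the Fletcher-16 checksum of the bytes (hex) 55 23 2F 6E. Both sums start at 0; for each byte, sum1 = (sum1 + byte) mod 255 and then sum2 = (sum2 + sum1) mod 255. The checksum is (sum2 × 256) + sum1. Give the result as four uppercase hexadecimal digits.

Running sums (mod 255):
  after byte 0 (55): sum1=85, sum2=85
  after byte 1 (23): sum1=120, sum2=205
  after byte 2 (2F): sum1=167, sum2=117
  after byte 3 (6E): sum1=22, sum2=139
Checksum = sum2·256 + sum1 = 139·256 + 22 = 35606 = 0x8B16.

8B16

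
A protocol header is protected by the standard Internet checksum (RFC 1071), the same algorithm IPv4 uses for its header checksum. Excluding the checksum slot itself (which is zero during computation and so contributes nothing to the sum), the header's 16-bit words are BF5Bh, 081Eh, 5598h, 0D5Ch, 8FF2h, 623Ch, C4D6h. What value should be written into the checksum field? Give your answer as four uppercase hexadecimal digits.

One's-complement addition (fold any carry out of bit 15 back into bit 0):
  0xBF5B + 0x081E = 0x0C779
  0xC779 + 0x5598 = 0x11D11 → wrap carry → 0x1D12
  0x1D12 + 0x0D5C = 0x02A6E
  0x2A6E + 0x8FF2 = 0x0BA60
  0xBA60 + 0x623C = 0x11C9C → wrap carry → 0x1C9D
  0x1C9D + 0xC4D6 = 0x0E173
One's-complement sum = 0xE173.
Checksum = ~0xE173 & 0xFFFF = 0x1E8C.

1E8C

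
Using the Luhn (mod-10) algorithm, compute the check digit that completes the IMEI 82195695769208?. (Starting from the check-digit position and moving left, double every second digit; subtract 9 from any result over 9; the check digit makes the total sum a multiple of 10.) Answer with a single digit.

0

Partial digits right→left: 8 0 2 9 6 7 5 9 6 5 9 1 2 8
Double every second digit counting from the check-digit position (so the 1st, 3rd, 5th, ... of the partial from the right).
  doubled (with −9 where >9): 7 4 3 1 3 9 4 → sum 31
  kept as-is: 0 9 7 9 5 1 8 → sum 39
Total = 31 + 39 = 70.
Check digit = (10 − (70 mod 10)) mod 10 = 0.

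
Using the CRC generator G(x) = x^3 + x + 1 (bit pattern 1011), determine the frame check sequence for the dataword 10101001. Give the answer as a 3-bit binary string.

111

Append 3 zeros: 10101001000. Divide by 1011 (XOR where the leading bit is 1):
  pos 0: 1010 XOR 1011 = 0001
  pos 3: 1100 XOR 1011 = 0111
  pos 4: 1111 XOR 1011 = 0100
  pos 5: 1000 XOR 1011 = 0011
  pos 7: 1100 XOR 1011 = 0111
Remainder (last 3 bits) = 111. This is the CRC / FCS.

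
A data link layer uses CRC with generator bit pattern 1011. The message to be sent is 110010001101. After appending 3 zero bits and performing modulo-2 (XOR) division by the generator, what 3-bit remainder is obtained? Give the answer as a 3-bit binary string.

Append 3 zeros: 110010001101000. Divide by 1011 (XOR where the leading bit is 1):
  pos 0: 1100 XOR 1011 = 0111
  pos 1: 1111 XOR 1011 = 0100
  pos 2: 1000 XOR 1011 = 0011
  pos 4: 1100 XOR 1011 = 0111
  pos 5: 1111 XOR 1011 = 0100
  pos 6: 1001 XOR 1011 = 0010
  pos 8: 1001 XOR 1011 = 0010
  pos 10: 1000 XOR 1011 = 0011
Remainder (last 3 bits) = 110. This is the CRC / FCS.

110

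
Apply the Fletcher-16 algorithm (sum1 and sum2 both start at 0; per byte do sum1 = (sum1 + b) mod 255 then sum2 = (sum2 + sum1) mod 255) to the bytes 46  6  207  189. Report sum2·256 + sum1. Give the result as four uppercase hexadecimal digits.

28C1

Running sums (mod 255):
  after byte 0 (46): sum1=46, sum2=46
  after byte 1 (6): sum1=52, sum2=98
  after byte 2 (207): sum1=4, sum2=102
  after byte 3 (189): sum1=193, sum2=40
Checksum = sum2·256 + sum1 = 40·256 + 193 = 10433 = 0x28C1.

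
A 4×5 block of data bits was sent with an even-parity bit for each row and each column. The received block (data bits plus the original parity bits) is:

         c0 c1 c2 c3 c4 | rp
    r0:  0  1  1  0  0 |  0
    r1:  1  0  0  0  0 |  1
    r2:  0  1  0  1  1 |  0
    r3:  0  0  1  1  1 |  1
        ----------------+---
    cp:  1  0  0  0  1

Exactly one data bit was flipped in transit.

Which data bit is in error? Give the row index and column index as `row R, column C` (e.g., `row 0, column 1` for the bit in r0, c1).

row 2, column 4

Recompute each row's even parity and compare to rp:
  r0: data parity 0, sent rp 0 → ok
  r1: data parity 1, sent rp 1 → ok
  r2: data parity 1, sent rp 0 → mismatch
  r3: data parity 1, sent rp 1 → ok
Recompute each column's even parity and compare to cp:
  c0: data parity 1, sent cp 1 → ok
  c1: data parity 0, sent cp 0 → ok
  c2: data parity 0, sent cp 0 → ok
  c3: data parity 0, sent cp 0 → ok
  c4: data parity 0, sent cp 1 → mismatch
Exactly one row (r2) and one column (c4) fail → the flipped bit is at their intersection.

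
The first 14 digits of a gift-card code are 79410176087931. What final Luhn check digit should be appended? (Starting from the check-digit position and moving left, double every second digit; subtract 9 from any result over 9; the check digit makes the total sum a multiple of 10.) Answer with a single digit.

Partial digits right→left: 1 3 9 7 8 0 6 7 1 0 1 4 9 7
Double every second digit counting from the check-digit position (so the 1st, 3rd, 5th, ... of the partial from the right).
  doubled (with −9 where >9): 2 9 7 3 2 2 9 → sum 34
  kept as-is: 3 7 0 7 0 4 7 → sum 28
Total = 34 + 28 = 62.
Check digit = (10 − (62 mod 10)) mod 10 = 8.

8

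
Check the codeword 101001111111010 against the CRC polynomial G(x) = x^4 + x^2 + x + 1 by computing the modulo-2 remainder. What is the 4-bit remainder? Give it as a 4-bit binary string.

0000

Modulo-2 division of 101001111111010 by 10111:
  pos 0: 10100 XOR 10111 = 00011
  pos 3: 11111 XOR 10111 = 01000
  pos 4: 10001 XOR 10111 = 00110
  pos 6: 11011 XOR 10111 = 01100
  pos 7: 11001 XOR 10111 = 01110
  pos 8: 11100 XOR 10111 = 01011
  pos 9: 10111 XOR 10111 = 00000
Remainder = 0000 (zero — the frame passes the CRC check).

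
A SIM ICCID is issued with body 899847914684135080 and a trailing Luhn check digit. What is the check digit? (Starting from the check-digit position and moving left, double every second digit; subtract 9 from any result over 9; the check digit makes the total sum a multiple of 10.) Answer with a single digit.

Partial digits right→left: 0 8 0 5 3 1 4 8 6 4 1 9 7 4 8 9 9 8
Double every second digit counting from the check-digit position (so the 1st, 3rd, 5th, ... of the partial from the right).
  doubled (with −9 where >9): 0 0 6 8 3 2 5 7 9 → sum 40
  kept as-is: 8 5 1 8 4 9 4 9 8 → sum 56
Total = 40 + 56 = 96.
Check digit = (10 − (96 mod 10)) mod 10 = 4.

4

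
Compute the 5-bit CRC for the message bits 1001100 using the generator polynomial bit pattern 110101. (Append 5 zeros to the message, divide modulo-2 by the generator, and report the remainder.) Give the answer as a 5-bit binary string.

10011

Append 5 zeros: 100110000000. Divide by 110101 (XOR where the leading bit is 1):
  pos 0: 100110 XOR 110101 = 010011
  pos 1: 100110 XOR 110101 = 010011
  pos 2: 100110 XOR 110101 = 010011
  pos 3: 100110 XOR 110101 = 010011
  pos 4: 100110 XOR 110101 = 010011
  pos 5: 100110 XOR 110101 = 010011
  pos 6: 100110 XOR 110101 = 010011
Remainder (last 5 bits) = 10011. This is the CRC / FCS.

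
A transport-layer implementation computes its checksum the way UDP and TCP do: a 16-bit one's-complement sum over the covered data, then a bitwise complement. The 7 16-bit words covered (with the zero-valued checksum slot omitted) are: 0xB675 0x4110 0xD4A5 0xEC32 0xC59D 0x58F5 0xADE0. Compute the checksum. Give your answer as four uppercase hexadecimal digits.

One's-complement addition (fold any carry out of bit 15 back into bit 0):
  0xB675 + 0x4110 = 0x0F785
  0xF785 + 0xD4A5 = 0x1CC2A → wrap carry → 0xCC2B
  0xCC2B + 0xEC32 = 0x1B85D → wrap carry → 0xB85E
  0xB85E + 0xC59D = 0x17DFB → wrap carry → 0x7DFC
  0x7DFC + 0x58F5 = 0x0D6F1
  0xD6F1 + 0xADE0 = 0x184D1 → wrap carry → 0x84D2
One's-complement sum = 0x84D2.
Checksum = ~0x84D2 & 0xFFFF = 0x7B2D.

7B2D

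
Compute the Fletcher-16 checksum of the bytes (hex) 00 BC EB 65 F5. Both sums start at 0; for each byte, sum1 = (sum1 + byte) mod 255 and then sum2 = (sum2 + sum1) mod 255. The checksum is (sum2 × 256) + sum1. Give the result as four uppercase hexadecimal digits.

Running sums (mod 255):
  after byte 0 (00): sum1=0, sum2=0
  after byte 1 (BC): sum1=188, sum2=188
  after byte 2 (EB): sum1=168, sum2=101
  after byte 3 (65): sum1=14, sum2=115
  after byte 4 (F5): sum1=4, sum2=119
Checksum = sum2·256 + sum1 = 119·256 + 4 = 30468 = 0x7704.

7704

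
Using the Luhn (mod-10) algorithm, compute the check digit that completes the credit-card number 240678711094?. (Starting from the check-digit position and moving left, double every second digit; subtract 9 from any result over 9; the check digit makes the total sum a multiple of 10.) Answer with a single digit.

6

Partial digits right→left: 4 9 0 1 1 7 8 7 6 0 4 2
Double every second digit counting from the check-digit position (so the 1st, 3rd, 5th, ... of the partial from the right).
  doubled (with −9 where >9): 8 0 2 7 3 8 → sum 28
  kept as-is: 9 1 7 7 0 2 → sum 26
Total = 28 + 26 = 54.
Check digit = (10 − (54 mod 10)) mod 10 = 6.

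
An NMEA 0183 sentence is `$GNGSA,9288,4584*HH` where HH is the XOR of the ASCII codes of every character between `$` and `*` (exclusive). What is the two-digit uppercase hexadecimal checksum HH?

XOR the ASCII codes of the payload characters:
  'G' = 0x47 → acc = 0x47
  'N' = 0x4E → acc = 0x09
  'G' = 0x47 → acc = 0x4E
  'S' = 0x53 → acc = 0x1D
  'A' = 0x41 → acc = 0x5C
  ',' = 0x2C → acc = 0x70
  '9' = 0x39 → acc = 0x49
  '2' = 0x32 → acc = 0x7B
  '8' = 0x38 → acc = 0x43
  '8' = 0x38 → acc = 0x7B
  ',' = 0x2C → acc = 0x57
  '4' = 0x34 → acc = 0x63
  '5' = 0x35 → acc = 0x56
  '8' = 0x38 → acc = 0x6E
  '4' = 0x34 → acc = 0x5A
Checksum = 0x5A.

5A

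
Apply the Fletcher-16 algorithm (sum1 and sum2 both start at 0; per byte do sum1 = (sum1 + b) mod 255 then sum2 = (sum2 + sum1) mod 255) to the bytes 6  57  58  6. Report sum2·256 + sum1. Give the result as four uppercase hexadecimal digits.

3E7F

Running sums (mod 255):
  after byte 0 (6): sum1=6, sum2=6
  after byte 1 (57): sum1=63, sum2=69
  after byte 2 (58): sum1=121, sum2=190
  after byte 3 (6): sum1=127, sum2=62
Checksum = sum2·256 + sum1 = 62·256 + 127 = 15999 = 0x3E7F.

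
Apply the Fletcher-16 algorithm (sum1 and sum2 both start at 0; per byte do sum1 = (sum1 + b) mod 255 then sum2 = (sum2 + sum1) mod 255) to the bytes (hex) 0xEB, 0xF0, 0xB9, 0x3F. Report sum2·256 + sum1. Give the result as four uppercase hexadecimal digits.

Running sums (mod 255):
  after byte 0 (0xEB): sum1=235, sum2=235
  after byte 1 (0xF0): sum1=220, sum2=200
  after byte 2 (0xB9): sum1=150, sum2=95
  after byte 3 (0x3F): sum1=213, sum2=53
Checksum = sum2·256 + sum1 = 53·256 + 213 = 13781 = 0x35D5.

35D5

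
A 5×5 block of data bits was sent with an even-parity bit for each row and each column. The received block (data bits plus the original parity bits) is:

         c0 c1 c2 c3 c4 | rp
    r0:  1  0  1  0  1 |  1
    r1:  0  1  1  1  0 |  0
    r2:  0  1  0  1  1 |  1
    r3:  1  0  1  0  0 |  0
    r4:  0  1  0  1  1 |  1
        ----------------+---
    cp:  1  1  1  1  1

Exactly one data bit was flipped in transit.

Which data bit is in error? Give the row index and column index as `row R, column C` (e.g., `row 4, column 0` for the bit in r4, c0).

row 1, column 0

Recompute each row's even parity and compare to rp:
  r0: data parity 1, sent rp 1 → ok
  r1: data parity 1, sent rp 0 → mismatch
  r2: data parity 1, sent rp 1 → ok
  r3: data parity 0, sent rp 0 → ok
  r4: data parity 1, sent rp 1 → ok
Recompute each column's even parity and compare to cp:
  c0: data parity 0, sent cp 1 → mismatch
  c1: data parity 1, sent cp 1 → ok
  c2: data parity 1, sent cp 1 → ok
  c3: data parity 1, sent cp 1 → ok
  c4: data parity 1, sent cp 1 → ok
Exactly one row (r1) and one column (c0) fail → the flipped bit is at their intersection.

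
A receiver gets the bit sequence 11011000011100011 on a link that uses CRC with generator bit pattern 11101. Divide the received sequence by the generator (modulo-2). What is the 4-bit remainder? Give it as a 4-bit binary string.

0100

Modulo-2 division of 11011000011100011 by 11101:
  pos 0: 11011 XOR 11101 = 00110
  pos 2: 11000 XOR 11101 = 00101
  pos 4: 10100 XOR 11101 = 01001
  pos 5: 10011 XOR 11101 = 01110
  pos 6: 11101 XOR 11101 = 00000
  pos 11: 10001 XOR 11101 = 01100
  pos 12: 11001 XOR 11101 = 00100
Remainder = 0100 (nonzero — an error is detected).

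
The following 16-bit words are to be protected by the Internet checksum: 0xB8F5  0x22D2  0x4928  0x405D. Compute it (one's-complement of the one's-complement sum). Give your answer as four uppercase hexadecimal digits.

9AB2

One's-complement addition (fold any carry out of bit 15 back into bit 0):
  0xB8F5 + 0x22D2 = 0x0DBC7
  0xDBC7 + 0x4928 = 0x124EF → wrap carry → 0x24F0
  0x24F0 + 0x405D = 0x0654D
One's-complement sum = 0x654D.
Checksum = ~0x654D & 0xFFFF = 0x9AB2.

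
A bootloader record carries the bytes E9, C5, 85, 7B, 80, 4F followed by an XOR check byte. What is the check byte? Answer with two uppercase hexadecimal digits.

XOR the bytes together:
  start with 0xE9
  0xE9 ⊕ 0xC5 = 0x2C
  0x2C ⊕ 0x85 = 0xA9
  0xA9 ⊕ 0x7B = 0xD2
  0xD2 ⊕ 0x80 = 0x52
  0x52 ⊕ 0x4F = 0x1D

1D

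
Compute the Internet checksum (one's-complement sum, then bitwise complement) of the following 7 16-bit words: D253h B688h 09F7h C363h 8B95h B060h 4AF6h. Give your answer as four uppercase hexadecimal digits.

22DC

One's-complement addition (fold any carry out of bit 15 back into bit 0):
  0xD253 + 0xB688 = 0x188DB → wrap carry → 0x88DC
  0x88DC + 0x09F7 = 0x092D3
  0x92D3 + 0xC363 = 0x15636 → wrap carry → 0x5637
  0x5637 + 0x8B95 = 0x0E1CC
  0xE1CC + 0xB060 = 0x1922C → wrap carry → 0x922D
  0x922D + 0x4AF6 = 0x0DD23
One's-complement sum = 0xDD23.
Checksum = ~0xDD23 & 0xFFFF = 0x22DC.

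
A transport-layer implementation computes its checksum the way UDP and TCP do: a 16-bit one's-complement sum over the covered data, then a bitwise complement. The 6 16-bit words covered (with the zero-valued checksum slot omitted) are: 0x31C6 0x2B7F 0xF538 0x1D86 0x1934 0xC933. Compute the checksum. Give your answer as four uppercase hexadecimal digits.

One's-complement addition (fold any carry out of bit 15 back into bit 0):
  0x31C6 + 0x2B7F = 0x05D45
  0x5D45 + 0xF538 = 0x1527D → wrap carry → 0x527E
  0x527E + 0x1D86 = 0x07004
  0x7004 + 0x1934 = 0x08938
  0x8938 + 0xC933 = 0x1526B → wrap carry → 0x526C
One's-complement sum = 0x526C.
Checksum = ~0x526C & 0xFFFF = 0xAD93.

AD93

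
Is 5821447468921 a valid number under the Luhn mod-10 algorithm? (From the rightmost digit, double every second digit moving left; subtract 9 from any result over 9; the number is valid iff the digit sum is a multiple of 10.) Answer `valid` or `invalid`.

valid

From the right, keep odd positions and double even positions (subtract 9 from any doubled value over 9):
  doubled (positions 2,4,...): 4 7 8 8 2 7 → sum 36
  kept (positions 1,3,...): 1 9 6 7 4 2 5 → sum 34
Total = 70.
70 mod 10 = 0, so the number is valid.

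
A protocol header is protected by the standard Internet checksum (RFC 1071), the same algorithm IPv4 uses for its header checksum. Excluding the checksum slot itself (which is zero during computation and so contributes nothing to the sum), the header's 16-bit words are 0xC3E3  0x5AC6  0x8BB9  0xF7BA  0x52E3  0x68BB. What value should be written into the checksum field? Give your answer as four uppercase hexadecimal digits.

A242

One's-complement addition (fold any carry out of bit 15 back into bit 0):
  0xC3E3 + 0x5AC6 = 0x11EA9 → wrap carry → 0x1EAA
  0x1EAA + 0x8BB9 = 0x0AA63
  0xAA63 + 0xF7BA = 0x1A21D → wrap carry → 0xA21E
  0xA21E + 0x52E3 = 0x0F501
  0xF501 + 0x68BB = 0x15DBC → wrap carry → 0x5DBD
One's-complement sum = 0x5DBD.
Checksum = ~0x5DBD & 0xFFFF = 0xA242.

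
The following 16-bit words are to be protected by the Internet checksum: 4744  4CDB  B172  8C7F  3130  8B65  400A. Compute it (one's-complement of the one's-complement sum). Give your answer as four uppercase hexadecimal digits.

One's-complement addition (fold any carry out of bit 15 back into bit 0):
  0x4744 + 0x4CDB = 0x0941F
  0x941F + 0xB172 = 0x14591 → wrap carry → 0x4592
  0x4592 + 0x8C7F = 0x0D211
  0xD211 + 0x3130 = 0x10341 → wrap carry → 0x0342
  0x0342 + 0x8B65 = 0x08EA7
  0x8EA7 + 0x400A = 0x0CEB1
One's-complement sum = 0xCEB1.
Checksum = ~0xCEB1 & 0xFFFF = 0x314E.

314E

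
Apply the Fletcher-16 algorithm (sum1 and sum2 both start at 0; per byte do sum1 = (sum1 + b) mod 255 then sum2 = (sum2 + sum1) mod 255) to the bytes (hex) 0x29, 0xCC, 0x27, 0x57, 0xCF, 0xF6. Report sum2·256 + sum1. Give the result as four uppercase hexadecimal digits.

Running sums (mod 255):
  after byte 0 (0x29): sum1=41, sum2=41
  after byte 1 (0xCC): sum1=245, sum2=31
  after byte 2 (0x27): sum1=29, sum2=60
  after byte 3 (0x57): sum1=116, sum2=176
  after byte 4 (0xCF): sum1=68, sum2=244
  after byte 5 (0xF6): sum1=59, sum2=48
Checksum = sum2·256 + sum1 = 48·256 + 59 = 12347 = 0x303B.

303B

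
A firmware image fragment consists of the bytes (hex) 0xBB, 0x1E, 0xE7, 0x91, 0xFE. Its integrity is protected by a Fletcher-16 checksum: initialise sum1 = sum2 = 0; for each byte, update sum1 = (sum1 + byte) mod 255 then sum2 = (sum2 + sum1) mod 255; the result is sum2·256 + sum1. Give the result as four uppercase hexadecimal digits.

Running sums (mod 255):
  after byte 0 (0xBB): sum1=187, sum2=187
  after byte 1 (0x1E): sum1=217, sum2=149
  after byte 2 (0xE7): sum1=193, sum2=87
  after byte 3 (0x91): sum1=83, sum2=170
  after byte 4 (0xFE): sum1=82, sum2=252
Checksum = sum2·256 + sum1 = 252·256 + 82 = 64594 = 0xFC52.

FC52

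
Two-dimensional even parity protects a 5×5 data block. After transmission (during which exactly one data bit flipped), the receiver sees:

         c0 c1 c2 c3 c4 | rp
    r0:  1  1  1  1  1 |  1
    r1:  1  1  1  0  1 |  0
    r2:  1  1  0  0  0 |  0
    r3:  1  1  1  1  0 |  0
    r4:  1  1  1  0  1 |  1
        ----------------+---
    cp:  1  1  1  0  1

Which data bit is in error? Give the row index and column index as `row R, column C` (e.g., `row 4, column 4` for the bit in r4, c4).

row 4, column 2

Recompute each row's even parity and compare to rp:
  r0: data parity 1, sent rp 1 → ok
  r1: data parity 0, sent rp 0 → ok
  r2: data parity 0, sent rp 0 → ok
  r3: data parity 0, sent rp 0 → ok
  r4: data parity 0, sent rp 1 → mismatch
Recompute each column's even parity and compare to cp:
  c0: data parity 1, sent cp 1 → ok
  c1: data parity 1, sent cp 1 → ok
  c2: data parity 0, sent cp 1 → mismatch
  c3: data parity 0, sent cp 0 → ok
  c4: data parity 1, sent cp 1 → ok
Exactly one row (r4) and one column (c2) fail → the flipped bit is at their intersection.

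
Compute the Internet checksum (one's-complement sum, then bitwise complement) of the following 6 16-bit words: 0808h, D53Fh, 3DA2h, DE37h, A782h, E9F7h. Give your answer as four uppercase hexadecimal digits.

7563

One's-complement addition (fold any carry out of bit 15 back into bit 0):
  0x0808 + 0xD53F = 0x0DD47
  0xDD47 + 0x3DA2 = 0x11AE9 → wrap carry → 0x1AEA
  0x1AEA + 0xDE37 = 0x0F921
  0xF921 + 0xA782 = 0x1A0A3 → wrap carry → 0xA0A4
  0xA0A4 + 0xE9F7 = 0x18A9B → wrap carry → 0x8A9C
One's-complement sum = 0x8A9C.
Checksum = ~0x8A9C & 0xFFFF = 0x7563.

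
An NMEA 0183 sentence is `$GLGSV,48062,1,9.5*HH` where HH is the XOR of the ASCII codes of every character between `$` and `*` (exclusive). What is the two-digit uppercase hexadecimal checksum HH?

XOR the ASCII codes of the payload characters:
  'G' = 0x47 → acc = 0x47
  'L' = 0x4C → acc = 0x0B
  'G' = 0x47 → acc = 0x4C
  'S' = 0x53 → acc = 0x1F
  'V' = 0x56 → acc = 0x49
  ',' = 0x2C → acc = 0x65
  '4' = 0x34 → acc = 0x51
  '8' = 0x38 → acc = 0x69
  '0' = 0x30 → acc = 0x59
  '6' = 0x36 → acc = 0x6F
  '2' = 0x32 → acc = 0x5D
  ',' = 0x2C → acc = 0x71
  '1' = 0x31 → acc = 0x40
  ',' = 0x2C → acc = 0x6C
  '9' = 0x39 → acc = 0x55
  '.' = 0x2E → acc = 0x7B
  '5' = 0x35 → acc = 0x4E
Checksum = 0x4E.

4E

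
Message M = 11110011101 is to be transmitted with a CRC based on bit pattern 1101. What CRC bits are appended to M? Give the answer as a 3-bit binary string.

Append 3 zeros: 11110011101000. Divide by 1101 (XOR where the leading bit is 1):
  pos 0: 1111 XOR 1101 = 0010
  pos 2: 1000 XOR 1101 = 0101
  pos 3: 1011 XOR 1101 = 0110
  pos 4: 1101 XOR 1101 = 0000
  pos 8: 1010 XOR 1101 = 0111
  pos 9: 1110 XOR 1101 = 0011
Remainder (last 3 bits) = 110. This is the CRC / FCS.

110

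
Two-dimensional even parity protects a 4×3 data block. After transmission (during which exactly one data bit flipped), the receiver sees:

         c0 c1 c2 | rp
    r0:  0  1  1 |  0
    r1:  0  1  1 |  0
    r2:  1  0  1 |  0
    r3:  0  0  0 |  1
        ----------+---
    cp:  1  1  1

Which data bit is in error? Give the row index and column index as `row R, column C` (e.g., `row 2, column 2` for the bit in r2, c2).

row 3, column 1

Recompute each row's even parity and compare to rp:
  r0: data parity 0, sent rp 0 → ok
  r1: data parity 0, sent rp 0 → ok
  r2: data parity 0, sent rp 0 → ok
  r3: data parity 0, sent rp 1 → mismatch
Recompute each column's even parity and compare to cp:
  c0: data parity 1, sent cp 1 → ok
  c1: data parity 0, sent cp 1 → mismatch
  c2: data parity 1, sent cp 1 → ok
Exactly one row (r3) and one column (c1) fail → the flipped bit is at their intersection.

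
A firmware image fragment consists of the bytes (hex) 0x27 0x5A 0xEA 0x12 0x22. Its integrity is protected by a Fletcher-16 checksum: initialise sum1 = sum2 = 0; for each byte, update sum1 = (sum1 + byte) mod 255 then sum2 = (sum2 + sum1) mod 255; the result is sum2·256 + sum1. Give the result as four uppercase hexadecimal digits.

34A0

Running sums (mod 255):
  after byte 0 (0x27): sum1=39, sum2=39
  after byte 1 (0x5A): sum1=129, sum2=168
  after byte 2 (0xEA): sum1=108, sum2=21
  after byte 3 (0x12): sum1=126, sum2=147
  after byte 4 (0x22): sum1=160, sum2=52
Checksum = sum2·256 + sum1 = 52·256 + 160 = 13472 = 0x34A0.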